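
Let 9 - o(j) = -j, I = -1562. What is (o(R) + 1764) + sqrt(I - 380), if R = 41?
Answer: 1814 + I*sqrt(1942) ≈ 1814.0 + 44.068*I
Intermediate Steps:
o(j) = 9 + j (o(j) = 9 - (-1)*j = 9 + j)
(o(R) + 1764) + sqrt(I - 380) = ((9 + 41) + 1764) + sqrt(-1562 - 380) = (50 + 1764) + sqrt(-1942) = 1814 + I*sqrt(1942)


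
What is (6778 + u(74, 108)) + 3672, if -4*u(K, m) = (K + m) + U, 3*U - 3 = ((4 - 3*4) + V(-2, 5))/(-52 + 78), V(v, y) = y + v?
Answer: 3246131/312 ≈ 10404.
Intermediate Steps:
V(v, y) = v + y
U = 73/78 (U = 1 + (((4 - 3*4) + (-2 + 5))/(-52 + 78))/3 = 1 + (((4 - 12) + 3)/26)/3 = 1 + ((-8 + 3)*(1/26))/3 = 1 + (-5*1/26)/3 = 1 + (⅓)*(-5/26) = 1 - 5/78 = 73/78 ≈ 0.93590)
u(K, m) = -73/312 - K/4 - m/4 (u(K, m) = -((K + m) + 73/78)/4 = -(73/78 + K + m)/4 = -73/312 - K/4 - m/4)
(6778 + u(74, 108)) + 3672 = (6778 + (-73/312 - ¼*74 - ¼*108)) + 3672 = (6778 + (-73/312 - 37/2 - 27)) + 3672 = (6778 - 14269/312) + 3672 = 2100467/312 + 3672 = 3246131/312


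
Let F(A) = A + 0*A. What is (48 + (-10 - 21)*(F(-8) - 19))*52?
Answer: 46020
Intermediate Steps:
F(A) = A (F(A) = A + 0 = A)
(48 + (-10 - 21)*(F(-8) - 19))*52 = (48 + (-10 - 21)*(-8 - 19))*52 = (48 - 31*(-27))*52 = (48 + 837)*52 = 885*52 = 46020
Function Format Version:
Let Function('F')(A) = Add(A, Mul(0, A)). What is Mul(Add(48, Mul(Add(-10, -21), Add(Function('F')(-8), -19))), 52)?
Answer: 46020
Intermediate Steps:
Function('F')(A) = A (Function('F')(A) = Add(A, 0) = A)
Mul(Add(48, Mul(Add(-10, -21), Add(Function('F')(-8), -19))), 52) = Mul(Add(48, Mul(Add(-10, -21), Add(-8, -19))), 52) = Mul(Add(48, Mul(-31, -27)), 52) = Mul(Add(48, 837), 52) = Mul(885, 52) = 46020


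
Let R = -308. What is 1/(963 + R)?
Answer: 1/655 ≈ 0.0015267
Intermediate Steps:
1/(963 + R) = 1/(963 - 308) = 1/655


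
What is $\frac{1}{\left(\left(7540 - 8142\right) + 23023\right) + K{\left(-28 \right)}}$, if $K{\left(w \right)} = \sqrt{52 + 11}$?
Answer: $\frac{3203}{71814454} - \frac{3 \sqrt{7}}{502701178} \approx 4.4585 \cdot 10^{-5}$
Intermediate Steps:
$K{\left(w \right)} = 3 \sqrt{7}$ ($K{\left(w \right)} = \sqrt{63} = 3 \sqrt{7}$)
$\frac{1}{\left(\left(7540 - 8142\right) + 23023\right) + K{\left(-28 \right)}} = \frac{1}{\left(\left(7540 - 8142\right) + 23023\right) + 3 \sqrt{7}} = \frac{1}{\left(-602 + 23023\right) + 3 \sqrt{7}} = \frac{1}{22421 + 3 \sqrt{7}}$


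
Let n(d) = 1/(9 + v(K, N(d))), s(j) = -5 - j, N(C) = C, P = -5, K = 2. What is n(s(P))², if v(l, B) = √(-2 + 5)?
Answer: (9 + √3)⁻² ≈ 0.0086823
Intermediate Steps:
v(l, B) = √3
n(d) = 1/(9 + √3)
n(s(P))² = (3/26 - √3/78)²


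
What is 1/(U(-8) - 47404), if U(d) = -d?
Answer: -1/47396 ≈ -2.1099e-5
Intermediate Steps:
1/(U(-8) - 47404) = 1/(-1*(-8) - 47404) = 1/(8 - 47404) = 1/(-47396) = -1/47396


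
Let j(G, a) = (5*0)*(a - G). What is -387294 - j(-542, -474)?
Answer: -387294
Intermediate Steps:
j(G, a) = 0 (j(G, a) = 0*(a - G) = 0)
-387294 - j(-542, -474) = -387294 - 1*0 = -387294 + 0 = -387294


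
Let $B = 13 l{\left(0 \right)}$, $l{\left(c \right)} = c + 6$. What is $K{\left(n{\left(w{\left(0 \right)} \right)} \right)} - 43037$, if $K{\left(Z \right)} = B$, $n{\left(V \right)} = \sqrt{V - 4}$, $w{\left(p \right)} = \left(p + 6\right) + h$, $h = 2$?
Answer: $-42959$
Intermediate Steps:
$l{\left(c \right)} = 6 + c$
$w{\left(p \right)} = 8 + p$ ($w{\left(p \right)} = \left(p + 6\right) + 2 = \left(6 + p\right) + 2 = 8 + p$)
$n{\left(V \right)} = \sqrt{-4 + V}$
$B = 78$ ($B = 13 \left(6 + 0\right) = 13 \cdot 6 = 78$)
$K{\left(Z \right)} = 78$
$K{\left(n{\left(w{\left(0 \right)} \right)} \right)} - 43037 = 78 - 43037 = -42959$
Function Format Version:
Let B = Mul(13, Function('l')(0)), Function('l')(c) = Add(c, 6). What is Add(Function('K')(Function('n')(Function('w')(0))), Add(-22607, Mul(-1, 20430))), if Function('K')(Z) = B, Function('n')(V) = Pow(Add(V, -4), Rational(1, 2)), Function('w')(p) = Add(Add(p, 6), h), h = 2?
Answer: -42959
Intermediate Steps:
Function('l')(c) = Add(6, c)
Function('w')(p) = Add(8, p) (Function('w')(p) = Add(Add(p, 6), 2) = Add(Add(6, p), 2) = Add(8, p))
Function('n')(V) = Pow(Add(-4, V), Rational(1, 2))
B = 78 (B = Mul(13, Add(6, 0)) = Mul(13, 6) = 78)
Function('K')(Z) = 78
Add(Function('K')(Function('n')(Function('w')(0))), Add(-22607, Mul(-1, 20430))) = Add(78, Add(-22607, Mul(-1, 20430))) = Add(78, Add(-22607, -20430)) = Add(78, -43037) = -42959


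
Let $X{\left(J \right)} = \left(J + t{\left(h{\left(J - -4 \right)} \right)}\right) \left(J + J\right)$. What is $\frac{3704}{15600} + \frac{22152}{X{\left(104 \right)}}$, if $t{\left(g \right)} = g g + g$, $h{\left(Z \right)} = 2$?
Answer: $\frac{51721}{42900} \approx 1.2056$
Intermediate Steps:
$t{\left(g \right)} = g + g^{2}$ ($t{\left(g \right)} = g^{2} + g = g + g^{2}$)
$X{\left(J \right)} = 2 J \left(6 + J\right)$ ($X{\left(J \right)} = \left(J + 2 \left(1 + 2\right)\right) \left(J + J\right) = \left(J + 2 \cdot 3\right) 2 J = \left(J + 6\right) 2 J = \left(6 + J\right) 2 J = 2 J \left(6 + J\right)$)
$\frac{3704}{15600} + \frac{22152}{X{\left(104 \right)}} = \frac{3704}{15600} + \frac{22152}{2 \cdot 104 \left(6 + 104\right)} = 3704 \cdot \frac{1}{15600} + \frac{22152}{2 \cdot 104 \cdot 110} = \frac{463}{1950} + \frac{22152}{22880} = \frac{463}{1950} + 22152 \cdot \frac{1}{22880} = \frac{463}{1950} + \frac{213}{220} = \frac{51721}{42900}$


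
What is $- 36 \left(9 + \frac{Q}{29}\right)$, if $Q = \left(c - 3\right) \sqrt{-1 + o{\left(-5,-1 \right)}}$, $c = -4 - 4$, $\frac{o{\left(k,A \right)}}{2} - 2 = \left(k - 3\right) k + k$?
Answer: $-324 + \frac{396 \sqrt{73}}{29} \approx -207.33$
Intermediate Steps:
$o{\left(k,A \right)} = 4 + 2 k + 2 k \left(-3 + k\right)$ ($o{\left(k,A \right)} = 4 + 2 \left(\left(k - 3\right) k + k\right) = 4 + 2 \left(\left(-3 + k\right) k + k\right) = 4 + 2 \left(k \left(-3 + k\right) + k\right) = 4 + 2 \left(k + k \left(-3 + k\right)\right) = 4 + \left(2 k + 2 k \left(-3 + k\right)\right) = 4 + 2 k + 2 k \left(-3 + k\right)$)
$c = -8$
$Q = - 11 \sqrt{73}$ ($Q = \left(-8 - 3\right) \sqrt{-1 + \left(4 - -20 + 2 \left(-5\right)^{2}\right)} = - 11 \sqrt{-1 + \left(4 + 20 + 2 \cdot 25\right)} = - 11 \sqrt{-1 + \left(4 + 20 + 50\right)} = - 11 \sqrt{-1 + 74} = - 11 \sqrt{73} \approx -93.984$)
$- 36 \left(9 + \frac{Q}{29}\right) = - 36 \left(9 + \frac{\left(-11\right) \sqrt{73}}{29}\right) = - 36 \left(9 + - 11 \sqrt{73} \cdot \frac{1}{29}\right) = - 36 \left(9 - \frac{11 \sqrt{73}}{29}\right) = -324 + \frac{396 \sqrt{73}}{29}$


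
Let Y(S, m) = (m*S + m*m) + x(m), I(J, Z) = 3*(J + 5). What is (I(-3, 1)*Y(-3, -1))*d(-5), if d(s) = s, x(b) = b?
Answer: -90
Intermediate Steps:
I(J, Z) = 15 + 3*J (I(J, Z) = 3*(5 + J) = 15 + 3*J)
Y(S, m) = m + m**2 + S*m (Y(S, m) = (m*S + m*m) + m = (S*m + m**2) + m = (m**2 + S*m) + m = m + m**2 + S*m)
(I(-3, 1)*Y(-3, -1))*d(-5) = ((15 + 3*(-3))*(-(1 - 3 - 1)))*(-5) = ((15 - 9)*(-1*(-3)))*(-5) = (6*3)*(-5) = 18*(-5) = -90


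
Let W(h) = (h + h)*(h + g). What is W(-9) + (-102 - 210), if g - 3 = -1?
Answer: -186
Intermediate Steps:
g = 2 (g = 3 - 1 = 2)
W(h) = 2*h*(2 + h) (W(h) = (h + h)*(h + 2) = (2*h)*(2 + h) = 2*h*(2 + h))
W(-9) + (-102 - 210) = 2*(-9)*(2 - 9) + (-102 - 210) = 2*(-9)*(-7) - 312 = 126 - 312 = -186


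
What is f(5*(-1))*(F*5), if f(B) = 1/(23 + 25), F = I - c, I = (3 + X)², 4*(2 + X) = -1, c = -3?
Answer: 95/256 ≈ 0.37109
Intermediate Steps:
X = -9/4 (X = -2 + (¼)*(-1) = -2 - ¼ = -9/4 ≈ -2.2500)
I = 9/16 (I = (3 - 9/4)² = (¾)² = 9/16 ≈ 0.56250)
F = 57/16 (F = 9/16 - (-3) = 9/16 - 1*(-3) = 9/16 + 3 = 57/16 ≈ 3.5625)
f(B) = 1/48
f(5*(-1))*(F*5) = ((57/16)*5)/48 = (1/48)*(285/16) = 95/256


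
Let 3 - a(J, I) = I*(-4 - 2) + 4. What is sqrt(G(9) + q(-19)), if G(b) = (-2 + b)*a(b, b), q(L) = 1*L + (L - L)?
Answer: 4*sqrt(22) ≈ 18.762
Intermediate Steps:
a(J, I) = -1 + 6*I (a(J, I) = 3 - (I*(-4 - 2) + 4) = 3 - (I*(-6) + 4) = 3 - (-6*I + 4) = 3 - (4 - 6*I) = 3 + (-4 + 6*I) = -1 + 6*I)
q(L) = L (q(L) = L + 0 = L)
G(b) = (-1 + 6*b)*(-2 + b) (G(b) = (-2 + b)*(-1 + 6*b) = (-1 + 6*b)*(-2 + b))
sqrt(G(9) + q(-19)) = sqrt((-1 + 6*9)*(-2 + 9) - 19) = sqrt((-1 + 54)*7 - 19) = sqrt(53*7 - 19) = sqrt(371 - 19) = sqrt(352) = 4*sqrt(22)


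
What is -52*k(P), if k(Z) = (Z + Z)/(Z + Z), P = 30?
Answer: -52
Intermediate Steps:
k(Z) = 1 (k(Z) = (2*Z)/((2*Z)) = (2*Z)*(1/(2*Z)) = 1)
-52*k(P) = -52*1 = -52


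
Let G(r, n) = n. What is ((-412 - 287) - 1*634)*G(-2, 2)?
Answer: -2666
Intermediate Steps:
((-412 - 287) - 1*634)*G(-2, 2) = ((-412 - 287) - 1*634)*2 = (-699 - 634)*2 = -1333*2 = -2666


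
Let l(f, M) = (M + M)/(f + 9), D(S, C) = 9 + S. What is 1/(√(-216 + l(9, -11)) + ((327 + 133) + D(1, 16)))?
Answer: 846/398011 - 3*I*√1955/1990055 ≈ 0.0021256 - 6.6655e-5*I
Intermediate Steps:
l(f, M) = 2*M/(9 + f) (l(f, M) = (2*M)/(9 + f) = 2*M/(9 + f))
1/(√(-216 + l(9, -11)) + ((327 + 133) + D(1, 16))) = 1/(√(-216 + 2*(-11)/(9 + 9)) + ((327 + 133) + (9 + 1))) = 1/(√(-216 + 2*(-11)/18) + (460 + 10)) = 1/(√(-216 + 2*(-11)*(1/18)) + 470) = 1/(√(-216 - 11/9) + 470) = 1/(√(-1955/9) + 470) = 1/(I*√1955/3 + 470) = 1/(470 + I*√1955/3)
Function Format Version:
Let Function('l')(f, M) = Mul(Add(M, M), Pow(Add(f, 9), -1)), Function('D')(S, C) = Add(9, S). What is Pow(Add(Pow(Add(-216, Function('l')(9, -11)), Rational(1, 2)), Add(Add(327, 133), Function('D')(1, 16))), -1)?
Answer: Add(Rational(846, 398011), Mul(Rational(-3, 1990055), I, Pow(1955, Rational(1, 2)))) ≈ Add(0.0021256, Mul(-6.6655e-5, I))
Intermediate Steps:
Function('l')(f, M) = Mul(2, M, Pow(Add(9, f), -1)) (Function('l')(f, M) = Mul(Mul(2, M), Pow(Add(9, f), -1)) = Mul(2, M, Pow(Add(9, f), -1)))
Pow(Add(Pow(Add(-216, Function('l')(9, -11)), Rational(1, 2)), Add(Add(327, 133), Function('D')(1, 16))), -1) = Pow(Add(Pow(Add(-216, Mul(2, -11, Pow(Add(9, 9), -1))), Rational(1, 2)), Add(Add(327, 133), Add(9, 1))), -1) = Pow(Add(Pow(Add(-216, Mul(2, -11, Pow(18, -1))), Rational(1, 2)), Add(460, 10)), -1) = Pow(Add(Pow(Add(-216, Mul(2, -11, Rational(1, 18))), Rational(1, 2)), 470), -1) = Pow(Add(Pow(Add(-216, Rational(-11, 9)), Rational(1, 2)), 470), -1) = Pow(Add(Pow(Rational(-1955, 9), Rational(1, 2)), 470), -1) = Pow(Add(Mul(Rational(1, 3), I, Pow(1955, Rational(1, 2))), 470), -1) = Pow(Add(470, Mul(Rational(1, 3), I, Pow(1955, Rational(1, 2)))), -1)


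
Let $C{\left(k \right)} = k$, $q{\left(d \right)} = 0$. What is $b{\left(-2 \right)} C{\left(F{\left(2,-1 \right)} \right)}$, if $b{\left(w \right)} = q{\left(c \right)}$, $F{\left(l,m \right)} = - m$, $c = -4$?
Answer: $0$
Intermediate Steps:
$b{\left(w \right)} = 0$
$b{\left(-2 \right)} C{\left(F{\left(2,-1 \right)} \right)} = 0 \left(\left(-1\right) \left(-1\right)\right) = 0 \cdot 1 = 0$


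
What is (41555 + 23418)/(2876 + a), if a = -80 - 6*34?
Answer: 64973/2592 ≈ 25.067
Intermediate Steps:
a = -284 (a = -80 - 204 = -284)
(41555 + 23418)/(2876 + a) = (41555 + 23418)/(2876 - 284) = 64973/2592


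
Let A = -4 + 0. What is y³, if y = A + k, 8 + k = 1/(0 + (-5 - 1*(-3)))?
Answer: -15625/8 ≈ -1953.1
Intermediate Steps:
k = -17/2 (k = -8 + 1/(0 + (-5 - 1*(-3))) = -8 + 1/(0 + (-5 + 3)) = -8 + 1/(0 - 2) = -8 + 1/(-2) = -8 - ½ = -17/2 ≈ -8.5000)
A = -4
y = -25/2 (y = -4 - 17/2 = -25/2 ≈ -12.500)
y³ = (-25/2)³ = -15625/8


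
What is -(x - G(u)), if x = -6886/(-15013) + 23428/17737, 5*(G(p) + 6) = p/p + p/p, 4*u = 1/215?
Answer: -9825303998/1331427905 ≈ -7.3795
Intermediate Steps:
u = 1/860 (u = (¼)/215 = (¼)*(1/215) = 1/860 ≈ 0.0011628)
G(p) = -28/5 (G(p) = -6 + (p/p + p/p)/5 = -6 + (1 + 1)/5 = -6 + (⅕)*2 = -6 + ⅖ = -28/5)
x = 473861546/266285581 (x = -6886*(-1/15013) + 23428*(1/17737) = 6886/15013 + 23428/17737 = 473861546/266285581 ≈ 1.7795)
-(x - G(u)) = -(473861546/266285581 - 1*(-28/5)) = -(473861546/266285581 + 28/5) = -1*9825303998/1331427905 = -9825303998/1331427905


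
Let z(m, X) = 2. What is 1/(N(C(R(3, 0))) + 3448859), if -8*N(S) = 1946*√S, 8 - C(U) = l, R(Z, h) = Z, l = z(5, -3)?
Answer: 27590872/95157024374861 + 1946*√6/95157024374861 ≈ 2.9000e-7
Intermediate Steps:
l = 2
C(U) = 6 (C(U) = 8 - 1*2 = 8 - 2 = 6)
N(S) = -973*√S/4
1/(N(C(R(3, 0))) + 3448859) = 1/(-973*√6/4 + 3448859) = 1/(3448859 - 973*√6/4)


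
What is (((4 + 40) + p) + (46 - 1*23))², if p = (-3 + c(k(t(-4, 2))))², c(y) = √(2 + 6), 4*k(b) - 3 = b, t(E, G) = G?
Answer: 7344 - 2016*√2 ≈ 4492.9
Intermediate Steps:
k(b) = ¾ + b/4
c(y) = 2*√2 (c(y) = √8 = 2*√2)
p = (-3 + 2*√2)² ≈ 0.029437
(((4 + 40) + p) + (46 - 1*23))² = (((4 + 40) + (17 - 12*√2)) + (46 - 1*23))² = ((44 + (17 - 12*√2)) + (46 - 23))² = ((61 - 12*√2) + 23)² = (84 - 12*√2)²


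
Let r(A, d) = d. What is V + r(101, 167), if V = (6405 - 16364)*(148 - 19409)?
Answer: 191820466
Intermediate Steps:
V = 191820299 (V = -9959*(-19261) = 191820299)
V + r(101, 167) = 191820299 + 167 = 191820466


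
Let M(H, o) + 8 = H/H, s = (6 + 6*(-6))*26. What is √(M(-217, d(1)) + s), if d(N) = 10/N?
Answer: I*√787 ≈ 28.054*I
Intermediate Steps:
s = -780 (s = (6 - 36)*26 = -30*26 = -780)
M(H, o) = -7 (M(H, o) = -8 + H/H = -8 + 1 = -7)
√(M(-217, d(1)) + s) = √(-7 - 780) = √(-787) = I*√787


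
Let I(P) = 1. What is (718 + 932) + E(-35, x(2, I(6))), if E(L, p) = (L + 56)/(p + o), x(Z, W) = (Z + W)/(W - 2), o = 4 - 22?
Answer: 1649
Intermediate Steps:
o = -18
x(Z, W) = (W + Z)/(-2 + W)
E(L, p) = (56 + L)/(-18 + p) (E(L, p) = (L + 56)/(p - 18) = (56 + L)/(-18 + p))
(718 + 932) + E(-35, x(2, I(6))) = (718 + 932) + (56 - 35)/(-18 + (1 + 2)/(-2 + 1)) = 1650 + 21/(-18 + 3/(-1)) = 1650 + 21/(-18 - 1*3) = 1650 + 21/(-18 - 3) = 1650 + 21/(-21) = 1650 - 1/21*21 = 1650 - 1 = 1649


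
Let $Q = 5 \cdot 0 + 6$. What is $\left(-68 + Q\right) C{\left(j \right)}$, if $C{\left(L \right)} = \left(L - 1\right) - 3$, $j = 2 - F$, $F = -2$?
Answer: $0$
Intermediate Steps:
$Q = 6$ ($Q = 0 + 6 = 6$)
$j = 4$ ($j = 2 - -2 = 2 + 2 = 4$)
$C{\left(L \right)} = -4 + L$ ($C{\left(L \right)} = \left(-1 + L\right) - 3 = -4 + L$)
$\left(-68 + Q\right) C{\left(j \right)} = \left(-68 + 6\right) \left(-4 + 4\right) = \left(-62\right) 0 = 0$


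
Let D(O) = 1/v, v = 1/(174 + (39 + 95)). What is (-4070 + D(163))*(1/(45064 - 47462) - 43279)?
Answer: 17746900353/109 ≈ 1.6282e+8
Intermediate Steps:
v = 1/308 (v = 1/(174 + 134) = 1/308 ≈ 0.0032468)
D(O) = 308 (D(O) = 1/(1/308) = 308)
(-4070 + D(163))*(1/(45064 - 47462) - 43279) = (-4070 + 308)*(1/(45064 - 47462) - 43279) = -3762*(1/(-2398) - 43279) = -3762*(-1/2398 - 43279) = -3762*(-103783043/2398) = 17746900353/109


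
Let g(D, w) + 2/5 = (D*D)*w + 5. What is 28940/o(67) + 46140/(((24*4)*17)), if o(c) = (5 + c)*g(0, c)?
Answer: 3255815/28152 ≈ 115.65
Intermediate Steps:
g(D, w) = 23/5 + w*D**2 (g(D, w) = -2/5 + ((D*D)*w + 5) = -2/5 + (D**2*w + 5) = -2/5 + (w*D**2 + 5) = -2/5 + (5 + w*D**2) = 23/5 + w*D**2)
o(c) = 23 + 23*c/5 (o(c) = (5 + c)*(23/5 + c*0**2) = (5 + c)*(23/5 + c*0) = (5 + c)*(23/5 + 0) = (5 + c)*(23/5) = 23 + 23*c/5)
28940/o(67) + 46140/(((24*4)*17)) = 28940/(23 + (23/5)*67) + 46140/(((24*4)*17)) = 28940/(23 + 1541/5) + 46140/((96*17)) = 28940/(1656/5) + 46140/1632 = 28940*(5/1656) + 46140*(1/1632) = 36175/414 + 3845/136 = 3255815/28152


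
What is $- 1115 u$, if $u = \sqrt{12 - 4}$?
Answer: $- 2230 \sqrt{2} \approx -3153.7$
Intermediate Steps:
$u = 2 \sqrt{2}$ ($u = \sqrt{8} = 2 \sqrt{2} \approx 2.8284$)
$- 1115 u = - 1115 \cdot 2 \sqrt{2} = - 2230 \sqrt{2}$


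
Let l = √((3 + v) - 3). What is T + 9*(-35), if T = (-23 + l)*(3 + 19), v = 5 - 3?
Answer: -821 + 22*√2 ≈ -789.89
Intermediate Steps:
v = 2
l = √2 (l = √((3 + 2) - 3) = √(5 - 3) = √2 ≈ 1.4142)
T = -506 + 22*√2 (T = (-23 + √2)*(3 + 19) = (-23 + √2)*22 = -506 + 22*√2 ≈ -474.89)
T + 9*(-35) = (-506 + 22*√2) + 9*(-35) = (-506 + 22*√2) - 315 = -821 + 22*√2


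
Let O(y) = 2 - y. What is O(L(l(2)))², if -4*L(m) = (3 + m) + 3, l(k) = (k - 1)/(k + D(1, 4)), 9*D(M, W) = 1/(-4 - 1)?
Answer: 1666681/126736 ≈ 13.151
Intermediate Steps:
D(M, W) = -1/45 (D(M, W) = 1/(9*(-4 - 1)) = (⅑)/(-5) = (⅑)*(-⅕) = -1/45)
l(k) = (-1 + k)/(-1/45 + k) (l(k) = (k - 1)/(k - 1/45) = (-1 + k)/(-1/45 + k))
L(m) = -3/2 - m/4 (L(m) = -((3 + m) + 3)/4 = -(6 + m)/4 = -3/2 - m/4)
O(L(l(2)))² = (2 - (-3/2 - 45*(-1 + 2)/(4*(-1 + 45*2))))² = (2 - (-3/2 - 45/(4*(-1 + 90))))² = (2 - (-3/2 - 45/(4*89)))² = (2 - (-3/2 - ¼*45/89))² = (2 - (-3/2 - 45/356))² = (2 - 1*(-579/356))² = (2 + 579/356)² = (1291/356)² = 1666681/126736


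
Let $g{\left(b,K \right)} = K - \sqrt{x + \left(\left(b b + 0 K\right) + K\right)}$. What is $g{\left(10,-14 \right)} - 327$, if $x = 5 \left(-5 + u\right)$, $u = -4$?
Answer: $-341 - \sqrt{41} \approx -347.4$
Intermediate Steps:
$x = -45$ ($x = 5 \left(-5 - 4\right) = 5 \left(-9\right) = -45$)
$g{\left(b,K \right)} = K - \sqrt{-45 + K + b^{2}}$ ($g{\left(b,K \right)} = K - \sqrt{-45 + \left(\left(b b + 0 K\right) + K\right)} = K - \sqrt{-45 + \left(\left(b^{2} + 0\right) + K\right)} = K - \sqrt{-45 + \left(b^{2} + K\right)} = K - \sqrt{-45 + \left(K + b^{2}\right)} = K - \sqrt{-45 + K + b^{2}}$)
$g{\left(10,-14 \right)} - 327 = \left(-14 - \sqrt{-45 - 14 + 10^{2}}\right) - 327 = \left(-14 - \sqrt{-45 - 14 + 100}\right) - 327 = \left(-14 - \sqrt{41}\right) - 327 = -341 - \sqrt{41}$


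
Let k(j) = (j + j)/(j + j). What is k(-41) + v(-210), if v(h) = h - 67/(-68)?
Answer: -14145/68 ≈ -208.01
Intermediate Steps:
v(h) = 67/68 + h (v(h) = h - 67*(-1/68) = h + 67/68 = 67/68 + h)
k(j) = 1 (k(j) = (2*j)/((2*j)) = (2*j)*(1/(2*j)) = 1)
k(-41) + v(-210) = 1 + (67/68 - 210) = 1 - 14213/68 = -14145/68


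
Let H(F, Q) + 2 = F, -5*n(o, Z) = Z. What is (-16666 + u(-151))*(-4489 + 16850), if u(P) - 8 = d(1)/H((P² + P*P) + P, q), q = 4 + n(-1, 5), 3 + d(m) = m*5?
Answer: -199114522720/967 ≈ -2.0591e+8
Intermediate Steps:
n(o, Z) = -Z/5
d(m) = -3 + 5*m (d(m) = -3 + m*5 = -3 + 5*m)
q = 3 (q = 4 - ⅕*5 = 4 - 1 = 3)
H(F, Q) = -2 + F
u(P) = 8 + 2/(-2 + P + 2*P²) (u(P) = 8 + (-3 + 5*1)/(-2 + ((P² + P*P) + P)) = 8 + (-3 + 5)/(-2 + ((P² + P²) + P)) = 8 + 2/(-2 + (2*P² + P)) = 8 + 2/(-2 + (P + 2*P²)) = 8 + 2/(-2 + P + 2*P²))
(-16666 + u(-151))*(-4489 + 16850) = (-16666 + 2*(-7 + 4*(-151) + 8*(-151)²)/(-2 - 151 + 2*(-151)²))*(-4489 + 16850) = (-16666 + 2*(-7 - 604 + 8*22801)/(-2 - 151 + 2*22801))*12361 = (-16666 + 2*(-7 - 604 + 182408)/(-2 - 151 + 45602))*12361 = (-16666 + 2*181797/45449)*12361 = (-16666 + 2*(1/45449)*181797)*12361 = (-16666 + 363594/45449)*12361 = -757089440/45449*12361 = -199114522720/967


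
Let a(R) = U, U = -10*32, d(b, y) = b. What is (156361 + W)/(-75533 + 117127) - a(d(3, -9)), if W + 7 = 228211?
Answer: 13694645/41594 ≈ 329.25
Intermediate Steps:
U = -320
a(R) = -320
W = 228204 (W = -7 + 228211 = 228204)
(156361 + W)/(-75533 + 117127) - a(d(3, -9)) = (156361 + 228204)/(-75533 + 117127) - 1*(-320) = 384565/41594 + 320 = 13694645/41594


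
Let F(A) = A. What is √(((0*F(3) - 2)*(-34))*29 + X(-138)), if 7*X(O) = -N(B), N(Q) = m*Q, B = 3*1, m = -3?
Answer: √96691/7 ≈ 44.422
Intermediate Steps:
B = 3
N(Q) = -3*Q
X(O) = 9/7 (X(O) = (-(-3)*3)/7 = (-1*(-9))/7 = (⅐)*9 = 9/7)
√(((0*F(3) - 2)*(-34))*29 + X(-138)) = √(((0*3 - 2)*(-34))*29 + 9/7) = √(((0 - 2)*(-34))*29 + 9/7) = √(-2*(-34)*29 + 9/7) = √(68*29 + 9/7) = √(1972 + 9/7) = √(13813/7) = √96691/7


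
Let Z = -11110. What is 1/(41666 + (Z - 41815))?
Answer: -1/11259 ≈ -8.8818e-5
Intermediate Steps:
1/(41666 + (Z - 41815)) = 1/(41666 + (-11110 - 41815)) = 1/(41666 - 52925) = 1/(-11259) = -1/11259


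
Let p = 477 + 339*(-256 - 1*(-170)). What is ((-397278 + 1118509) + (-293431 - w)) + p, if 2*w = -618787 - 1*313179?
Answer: 865106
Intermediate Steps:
w = -465983 (w = (-618787 - 1*313179)/2 = (-618787 - 313179)/2 = (½)*(-931966) = -465983)
p = -28677 (p = 477 + 339*(-256 + 170) = 477 + 339*(-86) = 477 - 29154 = -28677)
((-397278 + 1118509) + (-293431 - w)) + p = ((-397278 + 1118509) + (-293431 - 1*(-465983))) - 28677 = (721231 + (-293431 + 465983)) - 28677 = (721231 + 172552) - 28677 = 893783 - 28677 = 865106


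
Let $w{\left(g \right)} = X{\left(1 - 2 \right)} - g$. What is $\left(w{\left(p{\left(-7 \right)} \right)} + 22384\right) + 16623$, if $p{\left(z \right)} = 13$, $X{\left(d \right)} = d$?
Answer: $38993$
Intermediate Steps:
$w{\left(g \right)} = -1 - g$ ($w{\left(g \right)} = \left(1 - 2\right) - g = -1 - g$)
$\left(w{\left(p{\left(-7 \right)} \right)} + 22384\right) + 16623 = \left(\left(-1 - 13\right) + 22384\right) + 16623 = \left(-14 + 22384\right) + 16623 = 22370 + 16623 = 38993$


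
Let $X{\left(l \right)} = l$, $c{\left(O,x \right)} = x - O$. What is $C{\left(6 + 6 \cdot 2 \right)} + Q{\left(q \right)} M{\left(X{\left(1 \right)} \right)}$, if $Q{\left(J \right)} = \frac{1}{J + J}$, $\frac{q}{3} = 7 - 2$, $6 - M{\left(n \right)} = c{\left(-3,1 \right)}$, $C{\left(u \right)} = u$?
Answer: $\frac{271}{15} \approx 18.067$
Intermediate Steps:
$M{\left(n \right)} = 2$ ($M{\left(n \right)} = 6 - \left(1 - -3\right) = 6 - \left(1 + 3\right) = 6 - 4 = 2$)
$q = 15$ ($q = 3 \left(7 - 2\right) = 3 \cdot 5 = 15$)
$Q{\left(J \right)} = \frac{1}{2 J}$
$C{\left(6 + 6 \cdot 2 \right)} + Q{\left(q \right)} M{\left(X{\left(1 \right)} \right)} = \left(6 + 6 \cdot 2\right) + \frac{1}{2 \cdot 15} \cdot 2 = \left(6 + 12\right) + \frac{1}{2} \cdot \frac{1}{15} \cdot 2 = 18 + \frac{1}{30} \cdot 2 = 18 + \frac{1}{15} = \frac{271}{15}$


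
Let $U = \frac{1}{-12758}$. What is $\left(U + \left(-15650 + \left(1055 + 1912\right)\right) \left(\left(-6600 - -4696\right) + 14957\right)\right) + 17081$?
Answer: $- \frac{2111884277445}{12758} \approx -1.6553 \cdot 10^{8}$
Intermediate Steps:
$U = - \frac{1}{12758} \approx -7.8382 \cdot 10^{-5}$
$\left(U + \left(-15650 + \left(1055 + 1912\right)\right) \left(\left(-6600 - -4696\right) + 14957\right)\right) + 17081 = \left(- \frac{1}{12758} + \left(-15650 + \left(1055 + 1912\right)\right) \left(\left(-6600 - -4696\right) + 14957\right)\right) + 17081 = \left(- \frac{1}{12758} + \left(-15650 + 2967\right) \left(\left(-6600 + 4696\right) + 14957\right)\right) + 17081 = \left(- \frac{1}{12758} - 12683 \left(-1904 + 14957\right)\right) + 17081 = \left(- \frac{1}{12758} - 165551199\right) + 17081 = - \frac{2112102196843}{12758} + 17081 = - \frac{2111884277445}{12758}$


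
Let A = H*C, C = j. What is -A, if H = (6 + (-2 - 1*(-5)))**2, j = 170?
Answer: -13770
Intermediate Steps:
C = 170
H = 81 (H = (6 + (-2 + 5))**2 = (6 + 3)**2 = 9**2 = 81)
A = 13770 (A = 81*170 = 13770)
-A = -1*13770 = -13770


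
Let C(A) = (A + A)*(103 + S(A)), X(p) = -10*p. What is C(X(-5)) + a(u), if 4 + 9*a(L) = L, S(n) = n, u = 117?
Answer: 137813/9 ≈ 15313.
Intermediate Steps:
a(L) = -4/9 + L/9
C(A) = 2*A*(103 + A) (C(A) = (A + A)*(103 + A) = (2*A)*(103 + A) = 2*A*(103 + A))
C(X(-5)) + a(u) = 2*(-10*(-5))*(103 - 10*(-5)) + (-4/9 + (1/9)*117) = 2*50*(103 + 50) + (-4/9 + 13) = 2*50*153 + 113/9 = 15300 + 113/9 = 137813/9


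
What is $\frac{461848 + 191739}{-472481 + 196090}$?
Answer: $- \frac{653587}{276391} \approx -2.3647$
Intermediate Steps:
$\frac{461848 + 191739}{-472481 + 196090} = \frac{653587}{-276391} = 653587 \left(- \frac{1}{276391}\right) = - \frac{653587}{276391}$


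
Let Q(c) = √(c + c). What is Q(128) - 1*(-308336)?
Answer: 308352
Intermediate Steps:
Q(c) = √2*√c (Q(c) = √(2*c) = √2*√c)
Q(128) - 1*(-308336) = √2*√128 - 1*(-308336) = √2*(8*√2) + 308336 = 16 + 308336 = 308352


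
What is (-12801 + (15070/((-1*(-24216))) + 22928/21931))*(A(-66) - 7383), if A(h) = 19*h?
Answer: 9784977333107681/88513516 ≈ 1.1055e+8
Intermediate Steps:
(-12801 + (15070/((-1*(-24216))) + 22928/21931))*(A(-66) - 7383) = (-12801 + (15070/((-1*(-24216))) + 22928/21931))*(19*(-66) - 7383) = (-12801 + (15070/24216 + 22928*(1/21931)))*(-1254 - 7383) = (-12801 + (15070*(1/24216) + 22928/21931))*(-8637) = (-12801 + (7535/12108 + 22928/21931))*(-8637) = (-12801 + 442862309/265540548)*(-8637) = -3398741692639/265540548*(-8637) = 9784977333107681/88513516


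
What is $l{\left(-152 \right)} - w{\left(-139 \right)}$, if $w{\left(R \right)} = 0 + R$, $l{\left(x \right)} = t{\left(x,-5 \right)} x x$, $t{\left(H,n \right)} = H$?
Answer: $-3511669$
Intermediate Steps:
$l{\left(x \right)} = x^{3}$ ($l{\left(x \right)} = x x x = x^{2} x = x^{3}$)
$w{\left(R \right)} = R$
$l{\left(-152 \right)} - w{\left(-139 \right)} = \left(-152\right)^{3} - -139 = -3511808 + 139 = -3511669$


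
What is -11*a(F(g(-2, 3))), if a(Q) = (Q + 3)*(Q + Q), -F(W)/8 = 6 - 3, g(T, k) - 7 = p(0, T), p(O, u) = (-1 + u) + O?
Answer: -11088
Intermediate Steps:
p(O, u) = -1 + O + u
g(T, k) = 6 + T (g(T, k) = 7 + (-1 + 0 + T) = 7 + (-1 + T) = 6 + T)
F(W) = -24 (F(W) = -8*(6 - 3) = -8*3 = -24)
a(Q) = 2*Q*(3 + Q) (a(Q) = (3 + Q)*(2*Q) = 2*Q*(3 + Q))
-11*a(F(g(-2, 3))) = -22*(-24)*(3 - 24) = -22*(-24)*(-21) = -11*1008 = -11088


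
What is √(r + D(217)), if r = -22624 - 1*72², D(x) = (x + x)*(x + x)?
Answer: 2*√40137 ≈ 400.68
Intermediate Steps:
D(x) = 4*x² (D(x) = (2*x)*(2*x) = 4*x²)
r = -27808 (r = -22624 - 1*5184 = -22624 - 5184 = -27808)
√(r + D(217)) = √(-27808 + 4*217²) = √(-27808 + 4*47089) = √(-27808 + 188356) = √160548 = 2*√40137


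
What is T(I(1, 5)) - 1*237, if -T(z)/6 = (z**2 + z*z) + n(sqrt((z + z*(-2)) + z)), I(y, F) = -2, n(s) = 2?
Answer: -297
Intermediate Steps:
T(z) = -12 - 12*z**2 (T(z) = -6*((z**2 + z*z) + 2) = -6*((z**2 + z**2) + 2) = -6*(2*z**2 + 2) = -6*(2 + 2*z**2) = -12 - 12*z**2)
T(I(1, 5)) - 1*237 = (-12 - 12*(-2)**2) - 1*237 = (-12 - 12*4) - 237 = (-12 - 48) - 237 = -60 - 237 = -297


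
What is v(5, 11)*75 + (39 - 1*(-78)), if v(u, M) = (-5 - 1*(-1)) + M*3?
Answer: 2292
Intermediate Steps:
v(u, M) = -4 + 3*M (v(u, M) = (-5 + 1) + 3*M = -4 + 3*M)
v(5, 11)*75 + (39 - 1*(-78)) = (-4 + 3*11)*75 + (39 - 1*(-78)) = (-4 + 33)*75 + (39 + 78) = 29*75 + 117 = 2175 + 117 = 2292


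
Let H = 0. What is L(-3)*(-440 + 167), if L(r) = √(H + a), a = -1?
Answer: -273*I ≈ -273.0*I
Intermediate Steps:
L(r) = I (L(r) = √(0 - 1) = √(-1) = I)
L(-3)*(-440 + 167) = I*(-440 + 167) = I*(-273) = -273*I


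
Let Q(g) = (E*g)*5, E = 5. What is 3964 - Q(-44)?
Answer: 5064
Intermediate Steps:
Q(g) = 25*g (Q(g) = (5*g)*5 = 25*g)
3964 - Q(-44) = 3964 - 25*(-44) = 3964 - 1*(-1100) = 3964 + 1100 = 5064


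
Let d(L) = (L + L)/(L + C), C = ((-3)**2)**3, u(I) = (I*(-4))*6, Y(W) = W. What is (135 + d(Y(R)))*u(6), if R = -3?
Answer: -2352096/121 ≈ -19439.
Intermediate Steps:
u(I) = -24*I (u(I) = -4*I*6 = -24*I)
C = 729 (C = 9**3 = 729)
d(L) = 2*L/(729 + L) (d(L) = (L + L)/(L + 729) = (2*L)/(729 + L) = 2*L/(729 + L))
(135 + d(Y(R)))*u(6) = (135 + 2*(-3)/(729 - 3))*(-24*6) = (135 + 2*(-3)/726)*(-144) = (135 + 2*(-3)*(1/726))*(-144) = (135 - 1/121)*(-144) = (16334/121)*(-144) = -2352096/121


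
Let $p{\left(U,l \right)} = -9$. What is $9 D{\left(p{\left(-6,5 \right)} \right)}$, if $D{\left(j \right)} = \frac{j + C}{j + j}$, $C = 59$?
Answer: $-25$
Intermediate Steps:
$D{\left(j \right)} = \frac{59 + j}{2 j}$ ($D{\left(j \right)} = \frac{j + 59}{j + j} = \frac{59 + j}{2 j}$)
$9 D{\left(p{\left(-6,5 \right)} \right)} = 9 \frac{59 - 9}{2 \left(-9\right)} = 9 \cdot \frac{1}{2} \left(- \frac{1}{9}\right) 50 = 9 \left(- \frac{25}{9}\right) = -25$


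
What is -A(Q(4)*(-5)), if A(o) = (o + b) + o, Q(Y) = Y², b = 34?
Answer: 126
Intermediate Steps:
A(o) = 34 + 2*o (A(o) = (o + 34) + o = (34 + o) + o = 34 + 2*o)
-A(Q(4)*(-5)) = -(34 + 2*(4²*(-5))) = -(34 + 2*(16*(-5))) = -(34 + 2*(-80)) = -(34 - 160) = -1*(-126) = 126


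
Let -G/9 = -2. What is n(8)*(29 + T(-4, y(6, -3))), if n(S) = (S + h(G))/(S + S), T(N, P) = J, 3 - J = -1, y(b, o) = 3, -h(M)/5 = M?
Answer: -1353/8 ≈ -169.13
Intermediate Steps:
G = 18 (G = -9*(-2) = 18)
h(M) = -5*M
J = 4 (J = 3 - 1*(-1) = 3 + 1 = 4)
T(N, P) = 4
n(S) = (-90 + S)/(2*S) (n(S) = (S - 5*18)/(S + S) = (S - 90)/((2*S)) = (-90 + S)*(1/(2*S)) = (-90 + S)/(2*S))
n(8)*(29 + T(-4, y(6, -3))) = ((1/2)*(-90 + 8)/8)*(29 + 4) = ((1/2)*(1/8)*(-82))*33 = -41/8*33 = -1353/8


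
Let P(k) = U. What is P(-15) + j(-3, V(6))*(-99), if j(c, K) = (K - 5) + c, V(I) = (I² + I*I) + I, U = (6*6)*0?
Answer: -6930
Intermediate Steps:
U = 0 (U = 36*0 = 0)
V(I) = I + 2*I² (V(I) = (I² + I²) + I = 2*I² + I = I + 2*I²)
j(c, K) = -5 + K + c (j(c, K) = (-5 + K) + c = -5 + K + c)
P(k) = 0
P(-15) + j(-3, V(6))*(-99) = 0 + (-5 + 6*(1 + 2*6) - 3)*(-99) = 0 + (-5 + 6*(1 + 12) - 3)*(-99) = 0 + (-5 + 6*13 - 3)*(-99) = 0 + (-5 + 78 - 3)*(-99) = 0 + 70*(-99) = 0 - 6930 = -6930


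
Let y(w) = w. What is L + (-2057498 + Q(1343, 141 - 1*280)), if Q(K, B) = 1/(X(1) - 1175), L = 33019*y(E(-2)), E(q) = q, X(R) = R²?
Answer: -2493031265/1174 ≈ -2.1235e+6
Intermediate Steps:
L = -66038 (L = 33019*(-2) = -66038)
Q(K, B) = -1/1174 (Q(K, B) = 1/(1² - 1175) = 1/(1 - 1175) = 1/(-1174) = -1/1174)
L + (-2057498 + Q(1343, 141 - 1*280)) = -66038 + (-2057498 - 1/1174) = -66038 - 2415502653/1174 = -2493031265/1174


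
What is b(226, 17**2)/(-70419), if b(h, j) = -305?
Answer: 305/70419 ≈ 0.0043312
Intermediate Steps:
b(226, 17**2)/(-70419) = -305/(-70419) = -305*(-1/70419) = 305/70419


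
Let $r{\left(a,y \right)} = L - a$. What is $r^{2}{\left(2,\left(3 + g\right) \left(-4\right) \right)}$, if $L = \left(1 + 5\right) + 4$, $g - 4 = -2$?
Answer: $64$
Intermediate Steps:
$g = 2$ ($g = 4 - 2 = 2$)
$L = 10$ ($L = 6 + 4 = 10$)
$r{\left(a,y \right)} = 10 - a$
$r^{2}{\left(2,\left(3 + g\right) \left(-4\right) \right)} = \left(10 - 2\right)^{2} = 8^{2} = 64$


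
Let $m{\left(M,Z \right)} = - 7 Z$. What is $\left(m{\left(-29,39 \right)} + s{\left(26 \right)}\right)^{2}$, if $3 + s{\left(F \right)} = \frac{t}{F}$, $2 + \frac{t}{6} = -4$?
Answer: $\frac{13003236}{169} \approx 76942.0$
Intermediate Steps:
$t = -36$ ($t = -12 + 6 \left(-4\right) = -12 - 24 = -36$)
$s{\left(F \right)} = -3 - \frac{36}{F}$
$\left(m{\left(-29,39 \right)} + s{\left(26 \right)}\right)^{2} = \left(\left(-7\right) 39 - \left(3 + \frac{36}{26}\right)\right)^{2} = \left(-273 - \frac{57}{13}\right)^{2} = \left(- \frac{3606}{13}\right)^{2} = \frac{13003236}{169}$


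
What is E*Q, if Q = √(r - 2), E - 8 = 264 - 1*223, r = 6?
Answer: 98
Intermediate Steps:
E = 49 (E = 8 + (264 - 1*223) = 8 + (264 - 223) = 8 + 41 = 49)
Q = 2 (Q = √(6 - 2) = √4 = 2)
E*Q = 49*2 = 98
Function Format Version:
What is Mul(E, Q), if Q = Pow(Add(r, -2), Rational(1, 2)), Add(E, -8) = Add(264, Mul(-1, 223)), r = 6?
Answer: 98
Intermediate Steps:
E = 49 (E = Add(8, Add(264, Mul(-1, 223))) = Add(8, Add(264, -223)) = Add(8, 41) = 49)
Q = 2 (Q = Pow(Add(6, -2), Rational(1, 2)) = Pow(4, Rational(1, 2)) = 2)
Mul(E, Q) = Mul(49, 2) = 98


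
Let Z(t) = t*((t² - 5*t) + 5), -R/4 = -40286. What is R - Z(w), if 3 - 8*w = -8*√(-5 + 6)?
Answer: 82505717/512 ≈ 1.6114e+5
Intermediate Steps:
R = 161144 (R = -4*(-40286) = 161144)
w = 11/8 (w = 3/8 - (-1)*√(-5 + 6) = 3/8 - (-1)*√1 = 3/8 - (-1) = 3/8 - ⅛*(-8) = 3/8 + 1 = 11/8 ≈ 1.3750)
Z(t) = t*(5 + t² - 5*t)
R - Z(w) = 161144 - 11*(5 + (11/8)² - 5*11/8)/8 = 161144 - 11*(5 + 121/64 - 55/8)/8 = 161144 - 11/(8*64) = 161144 - 1*11/512 = 161144 - 11/512 = 82505717/512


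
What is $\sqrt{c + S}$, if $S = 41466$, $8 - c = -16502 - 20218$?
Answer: $\sqrt{78194} \approx 279.63$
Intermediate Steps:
$c = 36728$ ($c = 8 - \left(-16502 - 20218\right) = 8 - -36720 = 8 + 36720 = 36728$)
$\sqrt{c + S} = \sqrt{36728 + 41466} = \sqrt{78194}$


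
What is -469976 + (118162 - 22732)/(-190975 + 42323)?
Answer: -34931483891/74326 ≈ -4.6998e+5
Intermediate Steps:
-469976 + (118162 - 22732)/(-190975 + 42323) = -469976 + 95430/(-148652) = -469976 + 95430*(-1/148652) = -469976 - 47715/74326 = -34931483891/74326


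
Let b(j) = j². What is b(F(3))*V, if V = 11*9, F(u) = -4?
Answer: 1584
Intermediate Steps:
V = 99
b(F(3))*V = (-4)²*99 = 16*99 = 1584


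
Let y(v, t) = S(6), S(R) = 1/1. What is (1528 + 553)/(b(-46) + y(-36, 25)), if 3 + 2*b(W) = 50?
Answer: 4162/49 ≈ 84.939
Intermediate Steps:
S(R) = 1
y(v, t) = 1
b(W) = 47/2 (b(W) = -3/2 + (½)*50 = -3/2 + 25 = 47/2)
(1528 + 553)/(b(-46) + y(-36, 25)) = (1528 + 553)/(47/2 + 1) = 2081/(49/2) = 2081*(2/49) = 4162/49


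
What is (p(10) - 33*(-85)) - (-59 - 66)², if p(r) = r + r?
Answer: -12800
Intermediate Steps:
p(r) = 2*r
(p(10) - 33*(-85)) - (-59 - 66)² = (2*10 - 33*(-85)) - (-59 - 66)² = (20 + 2805) - 1*(-125)² = 2825 - 1*15625 = 2825 - 15625 = -12800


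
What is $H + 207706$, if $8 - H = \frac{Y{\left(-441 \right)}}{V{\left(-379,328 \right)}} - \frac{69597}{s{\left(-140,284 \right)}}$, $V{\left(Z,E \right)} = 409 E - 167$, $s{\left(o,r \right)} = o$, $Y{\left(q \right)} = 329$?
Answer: $\frac{777390688099}{3751580} \approx 2.0722 \cdot 10^{5}$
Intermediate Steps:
$V{\left(Z,E \right)} = -167 + 409 E$
$H = - \frac{1834987381}{3751580}$ ($H = 8 - \left(\frac{329}{-167 + 409 \cdot 328} - \frac{69597}{-140}\right) = 8 - \left(\frac{329}{-167 + 134152} - - \frac{69597}{140}\right) = 8 - \left(\frac{329}{133985} + \frac{69597}{140}\right) = 8 - \frac{1865000021}{3751580} = - \frac{1834987381}{3751580} \approx -489.12$)
$H + 207706 = - \frac{1834987381}{3751580} + 207706 = \frac{777390688099}{3751580}$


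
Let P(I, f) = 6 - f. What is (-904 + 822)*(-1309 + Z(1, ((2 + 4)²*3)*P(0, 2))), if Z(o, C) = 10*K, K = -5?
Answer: 111438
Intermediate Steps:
Z(o, C) = -50 (Z(o, C) = 10*(-5) = -50)
(-904 + 822)*(-1309 + Z(1, ((2 + 4)²*3)*P(0, 2))) = (-904 + 822)*(-1309 - 50) = -82*(-1359) = 111438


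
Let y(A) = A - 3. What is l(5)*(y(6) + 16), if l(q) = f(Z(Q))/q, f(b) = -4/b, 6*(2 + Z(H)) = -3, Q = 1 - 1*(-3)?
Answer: 152/25 ≈ 6.0800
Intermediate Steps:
Q = 4 (Q = 1 + 3 = 4)
Z(H) = -5/2 (Z(H) = -2 + (1/6)*(-3) = -2 - 1/2 = -5/2)
y(A) = -3 + A
l(q) = 8/(5*q) (l(q) = (-4/(-5/2))/q = (-4*(-2/5))/q = 8/(5*q))
l(5)*(y(6) + 16) = ((8/5)/5)*((-3 + 6) + 16) = ((8/5)*(1/5))*(3 + 16) = (8/25)*19 = 152/25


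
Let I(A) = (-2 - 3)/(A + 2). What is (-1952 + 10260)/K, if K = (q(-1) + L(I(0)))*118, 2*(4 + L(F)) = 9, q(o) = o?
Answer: -8308/59 ≈ -140.81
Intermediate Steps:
I(A) = -5/(2 + A)
L(F) = ½ (L(F) = -4 + (½)*9 = -4 + 9/2 = ½)
K = -59 (K = (-1 + ½)*118 = -½*118 = -59)
(-1952 + 10260)/K = (-1952 + 10260)/(-59) = 8308*(-1/59) = -8308/59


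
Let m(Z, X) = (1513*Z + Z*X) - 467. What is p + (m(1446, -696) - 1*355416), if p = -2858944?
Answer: -2033445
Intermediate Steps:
m(Z, X) = -467 + 1513*Z + X*Z (m(Z, X) = (1513*Z + X*Z) - 467 = -467 + 1513*Z + X*Z)
p + (m(1446, -696) - 1*355416) = -2858944 + ((-467 + 1513*1446 - 696*1446) - 1*355416) = -2858944 + ((-467 + 2187798 - 1006416) - 355416) = -2858944 + (1180915 - 355416) = -2858944 + 825499 = -2033445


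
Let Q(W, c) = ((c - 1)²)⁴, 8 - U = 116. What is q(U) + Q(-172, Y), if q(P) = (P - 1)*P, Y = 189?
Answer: 1560496482665180668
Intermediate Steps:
U = -108 (U = 8 - 1*116 = 8 - 116 = -108)
Q(W, c) = (-1 + c)⁸ (Q(W, c) = ((-1 + c)²)⁴ = (-1 + c)⁸)
q(P) = P*(-1 + P) (q(P) = (-1 + P)*P = P*(-1 + P))
q(U) + Q(-172, Y) = -108*(-1 - 108) + (-1 + 189)⁸ = -108*(-109) + 188⁸ = 11772 + 1560496482665168896 = 1560496482665180668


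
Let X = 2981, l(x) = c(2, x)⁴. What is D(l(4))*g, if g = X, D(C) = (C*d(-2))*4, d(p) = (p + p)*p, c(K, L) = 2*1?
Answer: 1526272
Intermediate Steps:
c(K, L) = 2
l(x) = 16 (l(x) = 2⁴ = 16)
d(p) = 2*p² (d(p) = (2*p)*p = 2*p²)
D(C) = 32*C (D(C) = (C*(2*(-2)²))*4 = (C*(2*4))*4 = (C*8)*4 = (8*C)*4 = 32*C)
g = 2981
D(l(4))*g = (32*16)*2981 = 512*2981 = 1526272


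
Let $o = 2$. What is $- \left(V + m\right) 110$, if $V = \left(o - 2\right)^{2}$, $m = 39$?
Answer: $-4290$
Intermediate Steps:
$V = 0$ ($V = \left(2 - 2\right)^{2} = 0^{2} = 0$)
$- \left(V + m\right) 110 = - \left(0 + 39\right) 110 = - 39 \cdot 110 = \left(-1\right) 4290 = -4290$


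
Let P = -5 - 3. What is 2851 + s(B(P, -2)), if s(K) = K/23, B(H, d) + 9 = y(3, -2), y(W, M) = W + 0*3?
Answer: 65567/23 ≈ 2850.7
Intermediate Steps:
P = -8
y(W, M) = W (y(W, M) = W + 0 = W)
B(H, d) = -6 (B(H, d) = -9 + 3 = -6)
s(K) = K/23 (s(K) = K*(1/23) = K/23)
2851 + s(B(P, -2)) = 2851 + (1/23)*(-6) = 2851 - 6/23 = 65567/23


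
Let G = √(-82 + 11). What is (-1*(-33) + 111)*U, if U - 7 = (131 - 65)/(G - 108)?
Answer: 10802448/11735 - 9504*I*√71/11735 ≈ 920.53 - 6.8242*I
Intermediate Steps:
G = I*√71 (G = √(-71) = I*√71 ≈ 8.4261*I)
U = 7 + 66/(-108 + I*√71) (U = 7 + (131 - 65)/(I*√71 - 108) = 7 + 66/(-108 + I*√71) ≈ 6.3926 - 0.04739*I)
(-1*(-33) + 111)*U = (-1*(-33) + 111)*(75017/11735 - 66*I*√71/11735) = (33 + 111)*(75017/11735 - 66*I*√71/11735) = 144*(75017/11735 - 66*I*√71/11735) = 10802448/11735 - 9504*I*√71/11735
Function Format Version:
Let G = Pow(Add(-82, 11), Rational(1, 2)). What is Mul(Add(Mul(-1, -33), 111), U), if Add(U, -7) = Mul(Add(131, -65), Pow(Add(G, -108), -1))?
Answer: Add(Rational(10802448, 11735), Mul(Rational(-9504, 11735), I, Pow(71, Rational(1, 2)))) ≈ Add(920.53, Mul(-6.8242, I))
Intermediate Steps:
G = Mul(I, Pow(71, Rational(1, 2))) (G = Pow(-71, Rational(1, 2)) = Mul(I, Pow(71, Rational(1, 2))) ≈ Mul(8.4261, I))
U = Add(7, Mul(66, Pow(Add(-108, Mul(I, Pow(71, Rational(1, 2)))), -1))) (U = Add(7, Mul(Add(131, -65), Pow(Add(Mul(I, Pow(71, Rational(1, 2))), -108), -1))) = Add(7, Mul(66, Pow(Add(-108, Mul(I, Pow(71, Rational(1, 2)))), -1))) ≈ Add(6.3926, Mul(-0.047390, I)))
Mul(Add(Mul(-1, -33), 111), U) = Mul(Add(Mul(-1, -33), 111), Add(Rational(75017, 11735), Mul(Rational(-66, 11735), I, Pow(71, Rational(1, 2))))) = Mul(Add(33, 111), Add(Rational(75017, 11735), Mul(Rational(-66, 11735), I, Pow(71, Rational(1, 2))))) = Mul(144, Add(Rational(75017, 11735), Mul(Rational(-66, 11735), I, Pow(71, Rational(1, 2))))) = Add(Rational(10802448, 11735), Mul(Rational(-9504, 11735), I, Pow(71, Rational(1, 2))))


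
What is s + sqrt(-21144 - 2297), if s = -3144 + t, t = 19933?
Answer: 16789 + I*sqrt(23441) ≈ 16789.0 + 153.1*I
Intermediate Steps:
s = 16789 (s = -3144 + 19933 = 16789)
s + sqrt(-21144 - 2297) = 16789 + sqrt(-21144 - 2297) = 16789 + sqrt(-23441) = 16789 + I*sqrt(23441)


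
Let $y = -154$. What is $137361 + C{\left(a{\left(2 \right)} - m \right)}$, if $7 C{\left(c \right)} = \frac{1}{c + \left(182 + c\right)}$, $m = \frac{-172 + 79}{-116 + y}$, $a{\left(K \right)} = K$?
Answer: $\frac{8018173698}{58373} \approx 1.3736 \cdot 10^{5}$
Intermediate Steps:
$m = \frac{31}{90}$ ($m = \frac{-172 + 79}{-116 - 154} = - \frac{93}{-270} = \left(-93\right) \left(- \frac{1}{270}\right) = \frac{31}{90} \approx 0.34444$)
$C{\left(c \right)} = \frac{1}{7 \left(182 + 2 c\right)}$ ($C{\left(c \right)} = \frac{1}{7 \left(c + \left(182 + c\right)\right)} = \frac{1}{7 \left(182 + 2 c\right)}$)
$137361 + C{\left(a{\left(2 \right)} - m \right)} = 137361 + \frac{1}{14 \left(91 + \left(2 - \frac{31}{90}\right)\right)} = 137361 + \frac{1}{14 \left(91 + \frac{149}{90}\right)} = 137361 + \frac{1}{14 \cdot \frac{8339}{90}} = 137361 + \frac{1}{14} \cdot \frac{90}{8339} = 137361 + \frac{45}{58373} = \frac{8018173698}{58373}$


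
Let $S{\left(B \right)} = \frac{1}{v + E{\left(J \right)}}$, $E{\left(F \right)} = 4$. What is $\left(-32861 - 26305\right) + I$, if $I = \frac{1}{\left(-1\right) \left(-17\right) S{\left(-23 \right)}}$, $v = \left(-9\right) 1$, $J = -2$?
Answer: $- \frac{1005827}{17} \approx -59166.0$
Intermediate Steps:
$v = -9$
$S{\left(B \right)} = - \frac{1}{5}$ ($S{\left(B \right)} = \frac{1}{-9 + 4} = \frac{1}{-5} = - \frac{1}{5}$)
$I = - \frac{5}{17}$ ($I = \frac{1}{\left(-1\right) \left(-17\right) \left(- \frac{1}{5}\right)} = \frac{1}{17 \left(- \frac{1}{5}\right)} = \frac{1}{- \frac{17}{5}} = - \frac{5}{17} \approx -0.29412$)
$\left(-32861 - 26305\right) + I = \left(-32861 - 26305\right) - \frac{5}{17} = -59166 - \frac{5}{17} = - \frac{1005827}{17}$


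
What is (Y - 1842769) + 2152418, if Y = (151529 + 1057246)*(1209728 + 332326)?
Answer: 1863996633499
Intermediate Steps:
Y = 1863996323850 (Y = 1208775*1542054 = 1863996323850)
(Y - 1842769) + 2152418 = (1863996323850 - 1842769) + 2152418 = 1863994481081 + 2152418 = 1863996633499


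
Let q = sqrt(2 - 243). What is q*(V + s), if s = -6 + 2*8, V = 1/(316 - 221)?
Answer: 951*I*sqrt(241)/95 ≈ 155.41*I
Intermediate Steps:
q = I*sqrt(241) (q = sqrt(-241) = I*sqrt(241) ≈ 15.524*I)
V = 1/95 ≈ 0.010526
s = 10 (s = -6 + 16 = 10)
q*(V + s) = (I*sqrt(241))*(1/95 + 10) = (I*sqrt(241))*(951/95) = 951*I*sqrt(241)/95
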